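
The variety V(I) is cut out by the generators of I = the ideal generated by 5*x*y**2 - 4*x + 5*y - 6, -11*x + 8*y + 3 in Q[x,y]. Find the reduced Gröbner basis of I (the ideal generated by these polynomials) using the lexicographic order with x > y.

f_1 = 5*x*y**2 - 4*x + 5*y - 6, LT = x*y**2.
f_2 = -11*x + 8*y + 3, LT = x.

S(f_1,f_2): lcm = x*y**2. S = -4/5*x + 8/11*y**3 + 3/11*y**2 + y - 6/5.
  leading term x: subtract (4/55)·f_2 from -4/5*x + 8/11*y**3 + 3/11*y**2 + y - 6/5 → 8/11*y**3 + 3/11*y**2 + 23/55*y - 78/55
  leading term y**3: no divisor's leading term divides it; move 8/11*y**3 to the remainder.
  leading term y**2: no divisor's leading term divides it; move 3/11*y**2 to the remainder.
  leading term y: no divisor's leading term divides it; move 23/55*y to the remainder.
  leading term 1: no divisor's leading term divides it; move -78/55 to the remainder.
  remainder 8/11*y**3 + 3/11*y**2 + 23/55*y - 78/55 ≠ 0; add g_3 = 8/11*y**3 + 3/11*y**2 + 23/55*y - 78/55 to the basis.

The other S-polynomials (S(f_1,g_3), S(f_2,g_3)) all reduce to 0 modulo the current basis, so we have a Gröbner basis.
Inter-reduce: drop elements whose leading term is divisible by another's, tail-reduce, and make monic.

G = {x - 8/11*y - 3/11, y**3 + 3/8*y**2 + 23/40*y - 39/20}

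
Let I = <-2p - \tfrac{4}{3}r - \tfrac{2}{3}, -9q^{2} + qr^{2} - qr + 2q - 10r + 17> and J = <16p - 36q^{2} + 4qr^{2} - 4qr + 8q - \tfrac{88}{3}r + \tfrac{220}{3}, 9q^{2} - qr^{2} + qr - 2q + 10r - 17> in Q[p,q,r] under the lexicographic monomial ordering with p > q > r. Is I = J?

Since reduced Gröbner bases are canonical representatives of ideals under a given ordering, it suffices to compute and compare them.
Buchberger on the first generating set:
f_1 = -2p - \tfrac{4}{3}r - \tfrac{2}{3}, LT = p.
f_2 = -9q^{2} + qr^{2} - qr + 2q - 10r + 17, LT = q^{2}.

The S-polynomials (S(f_1,f_2)) all reduce to 0 modulo the current basis, so we have a Gröbner basis.
Inter-reduce: drop elements whose leading term is divisible by another's, tail-reduce, and make monic.
Reduced Gröbner basis: {p + \tfrac{2}{3}r + \tfrac{1}{3}, q^{2} - \tfrac{1}{9}qr^{2} + \tfrac{1}{9}qr - \tfrac{2}{9}q + \tfrac{10}{9}r - \tfrac{17}{9}}.

Buchberger on the second generating set:
h_1 = 16p - 36q^{2} + 4qr^{2} - 4qr + 8q - \tfrac{88}{3}r + \tfrac{220}{3}, LT = p.
h_2 = 9q^{2} - qr^{2} + qr - 2q + 10r - 17, LT = q^{2}.

The S-polynomials (S(h_1,h_2)) all reduce to 0 modulo the current basis, so we have a Gröbner basis.
Inter-reduce: drop elements whose leading term is divisible by another's, tail-reduce, and make monic.
Reduced Gröbner basis: {p + \tfrac{2}{3}r + \tfrac{1}{3}, q^{2} - \tfrac{1}{9}qr^{2} + \tfrac{1}{9}qr - \tfrac{2}{9}q + \tfrac{10}{9}r - \tfrac{17}{9}}.

Same reduced basis, so the two generating sets span the same ideal.

Yes, the ideals are equal.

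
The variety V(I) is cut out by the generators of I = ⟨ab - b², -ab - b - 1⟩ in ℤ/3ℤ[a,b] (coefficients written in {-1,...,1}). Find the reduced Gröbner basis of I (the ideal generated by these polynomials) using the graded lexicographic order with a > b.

G = {b² + b + 1, a - b}

f_1 = ab - b², LT = ab.
f_2 = -ab - b - 1, LT = ab.

S(f_1,f_2): lcm = ab. S = -b² - b - 1.
  leading term b²: no divisor's leading term divides it; move -b² to the remainder.
  leading term b: no divisor's leading term divides it; move -b to the remainder.
  leading term 1: no divisor's leading term divides it; move -1 to the remainder.
  remainder -b² - b - 1 ≠ 0; add g_3 = -b² - b - 1 to the basis.

S(f_1,g_3): lcm = ab². S = -b³ - ab - a.
  leading term b³: subtract (b)·g_3 from -b³ - ab - a → -ab + b² - a + b
  leading term ab: subtract (-1)·f_1 from -ab + b² - a + b → -a + b
  leading term a: no divisor's leading term divides it; move -a to the remainder.
  leading term b: no divisor's leading term divides it; move b to the remainder.
  remainder -a + b ≠ 0; add g_4 = -a + b to the basis.

The other S-polynomials (S(f_2,g_3), S(f_1,g_4), S(f_2,g_4), S(g_3,g_4)) all reduce to 0 modulo the current basis, so we have a Gröbner basis.
Inter-reduce: drop elements whose leading term is divisible by another's, tail-reduce, and make monic.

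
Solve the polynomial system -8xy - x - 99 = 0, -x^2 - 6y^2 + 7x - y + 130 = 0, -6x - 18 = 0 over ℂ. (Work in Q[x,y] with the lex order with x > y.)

{(-3, 4)}

Compute a lex Gröbner basis by Buchberger's algorithm.
f_1 = -8xy - x - 99, LT = xy.
f_2 = -x^2 + 7x - 6y^2 - y + 130, LT = x^2.
f_3 = -6x - 18, LT = x.

S(f_1,f_2): lcm = x^2y. S = 1/8x^2 + 7xy + 99/8x - 6y^3 - y^2 + 130y.
  leading term x^2: subtract (-1/8)·f_2 from 1/8x^2 + 7xy + 99/8x - 6y^3 - y^2 + 130y → 7xy + 53/4x - 6y^3 - 7/4y^2 + 1039/8y + 65/4
  leading term xy: subtract (-7/8)·f_1 from 7xy + 53/4x - 6y^3 - 7/4y^2 + 1039/8y + 65/4 → 99/8x - 6y^3 - 7/4y^2 + 1039/8y - 563/8
  leading term x: subtract (-33/16)·f_3 from 99/8x - 6y^3 - 7/4y^2 + 1039/8y - 563/8 → -6y^3 - 7/4y^2 + 1039/8y - 215/2
  leading term y^3: no divisor's leading term divides it; move -6y^3 to the remainder.
  leading term y^2: no divisor's leading term divides it; move -7/4y^2 to the remainder.
  leading term y: no divisor's leading term divides it; move 1039/8y to the remainder.
  leading term 1: no divisor's leading term divides it; move -215/2 to the remainder.
  remainder -6y^3 - 7/4y^2 + 1039/8y - 215/2 ≠ 0; add h_4 = -6y^3 - 7/4y^2 + 1039/8y - 215/2 to the basis.

S(f_1,f_3): lcm = xy. S = 1/8x - 3y + 99/8.
  leading term x: subtract (-1/48)·f_3 from 1/8x - 3y + 99/8 → -3y + 12
  leading term y: no divisor's leading term divides it; move -3y to the remainder.
  leading term 1: no divisor's leading term divides it; move 12 to the remainder.
  remainder -3y + 12 ≠ 0; add h_5 = -3y + 12 to the basis.

The other S-polynomials (S(f_2,f_3), S(f_1,h_4), S(f_2,h_4), S(f_3,h_4), S(f_1,h_5), S(f_2,h_5), S(f_3,h_5), S(h_4,h_5)) all reduce to 0 modulo the current basis, so we have a Gröbner basis.
Inter-reduce: drop elements whose leading term is divisible by another's, tail-reduce, and make monic.
Reduced Gröbner basis: {x + 3, y - 4}.

The lex basis is triangular: the last element involves only y. Solving y - 4 = 0 gives y ∈ {4}; substituting each value into the earlier elements determines the remaining variables.
  y = 4: the earlier basis element becomes x + 3 = 0, giving x = -3 — point (-3, 4).
Substituting each solution back into the original system confirms all equations vanish.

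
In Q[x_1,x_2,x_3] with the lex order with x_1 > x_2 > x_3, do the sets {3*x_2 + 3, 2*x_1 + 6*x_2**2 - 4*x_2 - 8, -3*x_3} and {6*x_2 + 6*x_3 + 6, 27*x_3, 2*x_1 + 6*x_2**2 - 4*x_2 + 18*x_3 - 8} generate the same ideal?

Yes, the ideals are equal.

Two ideals are equal iff their reduced Gröbner bases coincide (the reduced basis is unique for a fixed ordering).
Buchberger on the first generating set:
f_1 = 3*x_2 + 3, LT = x_2.
f_2 = 2*x_1 + 6*x_2**2 - 4*x_2 - 8, LT = x_1.
f_3 = -3*x_3, LT = x_3.

The S-polynomials (S(f_1,f_2), S(f_1,f_3), S(f_2,f_3)) all reduce to 0 modulo the current basis, so we have a Gröbner basis.
Inter-reduce: drop elements whose leading term is divisible by another's, tail-reduce, and make monic.
Reduced Gröbner basis: {x_1 + 1, x_2 + 1, x_3}.

Buchberger on the second generating set:
h_1 = 6*x_2 + 6*x_3 + 6, LT = x_2.
h_2 = 27*x_3, LT = x_3.
h_3 = 2*x_1 + 6*x_2**2 - 4*x_2 + 18*x_3 - 8, LT = x_1.

The S-polynomials (S(h_1,h_2), S(h_1,h_3), S(h_2,h_3)) all reduce to 0 modulo the current basis, so we have a Gröbner basis.
Inter-reduce: drop elements whose leading term is divisible by another's, tail-reduce, and make monic.
Reduced Gröbner basis: {x_1 + 1, x_2 + 1, x_3}.

The two bases agree; hence the ideals are identical.
The same test decides containment: I ⊆ J iff every generator of I reduces to 0 modulo a Gröbner basis of J.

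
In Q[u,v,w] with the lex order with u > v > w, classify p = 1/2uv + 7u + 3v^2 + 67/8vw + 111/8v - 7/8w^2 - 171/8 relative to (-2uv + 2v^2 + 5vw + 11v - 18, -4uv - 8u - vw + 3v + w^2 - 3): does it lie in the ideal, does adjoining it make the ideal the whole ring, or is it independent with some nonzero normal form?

First compute the reduced Gröbner basis of I by Buchberger's algorithm.
f_1 = -2uv + 2v^2 + 5vw + 11v - 18, LT = uv.
f_2 = -4uv - 8u - vw + 3v + w^2 - 3, LT = uv.

S(f_1,f_2): lcm = uv. S = -2u - v^2 - 11/4vw - 19/4v + 1/4w^2 + 33/4.
  leading term u: no divisor's leading term divides it; move -2u to the remainder.
  leading term v^2: no divisor's leading term divides it; move -v^2 to the remainder.
  leading term vw: no divisor's leading term divides it; move -11/4vw to the remainder.
  leading term v: no divisor's leading term divides it; move -19/4v to the remainder.
  leading term w^2: no divisor's leading term divides it; move 1/4w^2 to the remainder.
  leading term 1: no divisor's leading term divides it; move 33/4 to the remainder.
  remainder -2u - v^2 - 11/4vw - 19/4v + 1/4w^2 + 33/4 ≠ 0; add h_3 = -2u - v^2 - 11/4vw - 19/4v + 1/4w^2 + 33/4 to the basis.

S(f_1,h_3): lcm = uv. S = -1/2v^3 - 11/8v^2w - 27/8v^2 + 1/8vw^2 - 5/2vw - 11/8v + 9.
  leading term v^3: no divisor's leading term divides it; move -1/2v^3 to the remainder.
  leading term v^2w: no divisor's leading term divides it; move -11/8v^2w to the remainder.
  leading term v^2: no divisor's leading term divides it; move -27/8v^2 to the remainder.
  leading term vw^2: no divisor's leading term divides it; move 1/8vw^2 to the remainder.
  leading term vw: no divisor's leading term divides it; move -5/2vw to the remainder.
  leading term v: no divisor's leading term divides it; move -11/8v to the remainder.
  leading term 1: no divisor's leading term divides it; move 9 to the remainder.
  remainder -1/2v^3 - 11/8v^2w - 27/8v^2 + 1/8vw^2 - 5/2vw - 11/8v + 9 ≠ 0; add h_4 = -1/2v^3 - 11/8v^2w - 27/8v^2 + 1/8vw^2 - 5/2vw - 11/8v + 9 to the basis.

The other S-polynomials (S(f_2,h_3), S(f_1,h_4), S(f_2,h_4), S(h_3,h_4)) all reduce to 0 modulo the current basis, so we have a Gröbner basis.
Inter-reduce: drop elements whose leading term is divisible by another's, tail-reduce, and make monic.
Reduced Gröbner basis: {u + 1/2v^2 + 11/8vw + 19/8v - 1/8w^2 - 33/8, v^3 + 11/4v^2w + 27/4v^2 - 1/4vw^2 + 5vw + 11/4v - 18}.
Label its elements g_1 = u + 1/2v^2 + 11/8vw + 19/8v - 1/8w^2 - 33/8, g_2 = v^3 + 11/4v^2w + 27/4v^2 - 1/4vw^2 + 5vw + 11/4v - 18.

Reduce p = 1/2uv + 7u + 3v^2 + 67/8vw + 111/8v - 7/8w^2 - 171/8 modulo G:
  leading term uv: subtract (1/2v)·g_1 from 1/2uv + 7u + 3v^2 + 67/8vw + 111/8v - 7/8w^2 - 171/8 → 7u - 1/4v^3 - 11/16v^2w + 29/16v^2 + 1/16vw^2 + 67/8vw + 255/16v - 7/8w^2 - 171/8
  leading term u: subtract (7)·g_1 from 7u - 1/4v^3 - 11/16v^2w + 29/16v^2 + 1/16vw^2 + 67/8vw + 255/16v - 7/8w^2 - 171/8 → -1/4v^3 - 11/16v^2w - 27/16v^2 + 1/16vw^2 - 5/4vw - 11/16v + 15/2
  leading term v^3: subtract (-1/4)·g_2 from -1/4v^3 - 11/16v^2w - 27/16v^2 + 1/16vw^2 - 5/4vw - 11/16v + 15/2 → 3
  leading term 1: no divisor's leading term divides it; move 3 to the remainder.
  normal form = 3.
The normal form is nonzero, so p ∉ I. Since p minus its normal form lies in I, I + (p) = I + (r) where r = 3; decide whether this ideal is the whole ring.
Here r = 3 is a nonzero constant, hence a unit: 1 ∈ I + (p), the Gröbner basis of I + (p) is {1}, and the enlarged system has no common solution — adjoining p is inconsistent.

Adjoining 1/2uv + 7u + 3v^2 + 67/8vw + 111/8v - 7/8w^2 - 171/8 makes the ideal the whole ring: the system is inconsistent.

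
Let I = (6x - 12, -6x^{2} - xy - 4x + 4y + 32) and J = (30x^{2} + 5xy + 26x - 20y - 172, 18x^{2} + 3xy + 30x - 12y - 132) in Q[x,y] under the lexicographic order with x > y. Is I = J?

Equality of ideals is decidable: compute both reduced Gröbner bases (unique for the ordering) and check whether they agree.
Buchberger on the first generating set:
f_1 = 6x - 12, LT = x.
f_2 = -6x^{2} - xy - 4x + 4y + 32, LT = x^{2}.

S(f_1,f_2): lcm = x^{2}. S = -\tfrac{1}{6}xy - \tfrac{8}{3}x + \tfrac{2}{3}y + \tfrac{16}{3}.
  reduce S modulo (f_1, f_2):
  remainder \tfrac{1}{3}y ≠ 0; add g_3 = \tfrac{1}{3}y to the basis.

The other S-polynomials (S(f_1,g_3), S(f_2,g_3)) all reduce to 0 modulo the current basis, so we have a Gröbner basis.
Inter-reduce: drop elements whose leading term is divisible by another's, tail-reduce, and make monic.
Reduced Gröbner basis: {x - 2, y}.

Buchberger on the second generating set:
h_1 = 30x^{2} + 5xy + 26x - 20y - 172, LT = x^{2}.
h_2 = 18x^{2} + 3xy + 30x - 12y - 132, LT = x^{2}.

S(h_1,h_2): lcm = x^{2}. S = -\tfrac{4}{5}x + \tfrac{8}{5}.
  reduce S modulo (h_1, h_2):
  remainder -\tfrac{4}{5}x + \tfrac{8}{5} ≠ 0; add k_3 = -\tfrac{4}{5}x + \tfrac{8}{5} to the basis.

S(h_1,k_3): lcm = x^{2}. S = \tfrac{1}{6}xy + \tfrac{43}{15}x - \tfrac{2}{3}y - \tfrac{86}{15}.
  reduce S modulo (h_1, h_2, k_3):
  remainder -\tfrac{1}{3}y ≠ 0; add k_4 = -\tfrac{1}{3}y to the basis.

The other S-polynomials (S(h_2,k_3), S(h_1,k_4), S(h_2,k_4), S(k_3,k_4)) all reduce to 0 modulo the current basis, so we have a Gröbner basis.
Inter-reduce: drop elements whose leading term is divisible by another's, tail-reduce, and make monic.
Reduced Gröbner basis: {x - 2, y}.

The two bases agree; hence the ideals are identical.
The choice of monomial ordering does not affect the verdict — as long as both bases are computed under the same ordering, their equality decides ideal equality.

Yes, the ideals are equal.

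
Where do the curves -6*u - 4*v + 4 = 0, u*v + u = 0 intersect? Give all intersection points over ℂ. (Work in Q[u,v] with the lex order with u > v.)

{(4/3, -1), (0, 1)}

Compute a lex Gröbner basis by Buchberger's algorithm.
f_1 = -6*u - 4*v + 4, LT = u.
f_2 = u*v + u, LT = u*v.

S(f_1,f_2): lcm = u*v. S = -u + 2/3*v**2 - 2/3*v.
  reduce S modulo (f_1, f_2):
  remainder 2/3*v**2 - 2/3 ≠ 0; add h_3 = 2/3*v**2 - 2/3 to the basis.

The other S-polynomials (S(f_1,h_3), S(f_2,h_3)) all reduce to 0 modulo the current basis, so we have a Gröbner basis.
Inter-reduce: drop elements whose leading term is divisible by another's, tail-reduce, and make monic.
Reduced Gröbner basis: {u + 2/3*v - 2/3, v**2 - 1}.

Since the basis is lex-ordered, v**2 - 1 is univariate in v. Its roots are {-1, 1}. Back-substituting each root into the other basis elements fixes the other coordinates.
  v = -1: the earlier basis element becomes u - 4/3 = 0, giving u = 4/3 — point (4/3, -1).
  v = 1: the earlier basis element becomes u = 0, giving u = 0 — point (0, 1).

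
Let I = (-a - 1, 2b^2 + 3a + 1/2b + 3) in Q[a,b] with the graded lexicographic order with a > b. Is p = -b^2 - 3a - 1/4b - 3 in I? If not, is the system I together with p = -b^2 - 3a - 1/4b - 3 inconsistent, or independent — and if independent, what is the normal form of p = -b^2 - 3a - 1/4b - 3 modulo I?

First compute the reduced Gröbner basis of I by Buchberger's algorithm.
f_1 = -a - 1, LT = a.
f_2 = 2b^2 + 3a + 1/2b + 3, LT = b^2.

The S-polynomials (S(f_1,f_2)) all reduce to 0 modulo the current basis, so we have a Gröbner basis.
Inter-reduce: drop elements whose leading term is divisible by another's, tail-reduce, and make monic.
Reduced Gröbner basis: {b^2 + 1/4b, a + 1}.
Label its elements g_1 = b^2 + 1/4b, g_2 = a + 1.

Reduce p = -b^2 - 3a - 1/4b - 3 modulo G:
  leading term b^2: subtract (-1)·g_1 from -b^2 - 3a - 1/4b - 3 → -3a - 3
  leading term a: subtract (-3)·g_2 from -3a - 3 → 0
  normal form = 0.
Since the normal form is 0, p ∈ I.

-b^2 - 3a - 1/4b - 3 lies in I (it reduces to 0).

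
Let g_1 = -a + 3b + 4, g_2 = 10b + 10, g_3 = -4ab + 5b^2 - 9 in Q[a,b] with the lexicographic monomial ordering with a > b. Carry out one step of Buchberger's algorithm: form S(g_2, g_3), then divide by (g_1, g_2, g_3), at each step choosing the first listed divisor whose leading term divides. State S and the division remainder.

S(g_2, g_3) = a + 5/4b^2 - 9/4; remainder on division = 0.

lcm(LM(g_2), LM(g_3)) = ab.
S = (lcm/LT(g_2))·g_2 − (lcm/LT(g_3))·g_3 = a + 5/4b^2 - 9/4.
Reduce S modulo (g_1, g_2, g_3) in that order:
  leading term a: subtract (-1)·g_1 from a + 5/4b^2 - 9/4 → 5/4b^2 + 3b + 7/4
  leading term b^2: subtract (1/8b)·g_2 from 5/4b^2 + 3b + 7/4 → 7/4b + 7/4
  leading term b: subtract (7/40)·g_2 from 7/4b + 7/4 → 0
The remainder is 0, so this S-polynomial contributes no new basis element.
This is the inner loop of Buchberger's algorithm — each nonzero remainder becomes a new basis element.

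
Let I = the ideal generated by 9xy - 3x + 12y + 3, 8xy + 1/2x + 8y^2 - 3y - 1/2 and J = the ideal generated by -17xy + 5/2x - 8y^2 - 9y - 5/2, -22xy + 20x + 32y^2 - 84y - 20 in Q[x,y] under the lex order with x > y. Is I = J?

Since reduced Gröbner bases are canonical representatives of ideals under a given ordering, it suffices to compute and compare them.
Buchberger on the first generating set:
f_1 = 9xy - 3x + 12y + 3, LT = xy.
f_2 = 8xy + 1/2x + 8y^2 - 3y - 1/2, LT = xy.

S(f_1,f_2): lcm = xy. S = -19/48x - y^2 + 41/24y + 19/48.
  leading term x: no divisor's leading term divides it; move -19/48x to the remainder.
  leading term y^2: no divisor's leading term divides it; move -y^2 to the remainder.
  leading term y: no divisor's leading term divides it; move 41/24y to the remainder.
  leading term 1: no divisor's leading term divides it; move 19/48 to the remainder.
  remainder -19/48x - y^2 + 41/24y + 19/48 ≠ 0; add g_3 = -19/48x - y^2 + 41/24y + 19/48 to the basis.

S(f_1,g_3): lcm = xy. S = -1/3x - 48/19y^3 + 82/19y^2 + 7/3y + 1/3.
  leading term x: subtract (16/19)·g_3 from -1/3x - 48/19y^3 + 82/19y^2 + 7/3y + 1/3 → -48/19y^3 + 98/19y^2 + 17/19y
  leading term y^3: no divisor's leading term divides it; move -48/19y^3 to the remainder.
  leading term y^2: no divisor's leading term divides it; move 98/19y^2 to the remainder.
  leading term y: no divisor's leading term divides it; move 17/19y to the remainder.
  remainder -48/19y^3 + 98/19y^2 + 17/19y ≠ 0; add g_4 = -48/19y^3 + 98/19y^2 + 17/19y to the basis.

The other S-polynomials (S(f_2,g_3), S(f_1,g_4), S(f_2,g_4), S(g_3,g_4)) all reduce to 0 modulo the current basis, so we have a Gröbner basis.
Inter-reduce: drop elements whose leading term is divisible by another's, tail-reduce, and make monic.
Reduced Gröbner basis: {x + 48/19y^2 - 82/19y - 1, y^3 - 49/24y^2 - 17/48y}.

Buchberger on the second generating set:
h_1 = -17xy + 5/2x - 8y^2 - 9y - 5/2, LT = xy.
h_2 = -22xy + 20x + 32y^2 - 84y - 20, LT = xy.

S(h_1,h_2): lcm = xy. S = 285/374x + 360/187y^2 - 615/187y - 285/374.
  leading term x: no divisor's leading term divides it; move 285/374x to the remainder.
  leading term y^2: no divisor's leading term divides it; move 360/187y^2 to the remainder.
  leading term y: no divisor's leading term divides it; move -615/187y to the remainder.
  leading term 1: no divisor's leading term divides it; move -285/374 to the remainder.
  remainder 285/374x + 360/187y^2 - 615/187y - 285/374 ≠ 0; add k_3 = 285/374x + 360/187y^2 - 615/187y - 285/374 to the basis.

S(h_1,k_3): lcm = xy. S = -5/34x - 48/19y^3 + 1546/323y^2 + 26/17y + 5/34.
  leading term x: subtract (-11/57)·k_3 from -5/34x - 48/19y^3 + 1546/323y^2 + 26/17y + 5/34 → -48/19y^3 + 98/19y^2 + 17/19y
  leading term y^3: no divisor's leading term divides it; move -48/19y^3 to the remainder.
  leading term y^2: no divisor's leading term divides it; move 98/19y^2 to the remainder.
  leading term y: no divisor's leading term divides it; move 17/19y to the remainder.
  remainder -48/19y^3 + 98/19y^2 + 17/19y ≠ 0; add k_4 = -48/19y^3 + 98/19y^2 + 17/19y to the basis.

The other S-polynomials (S(h_2,k_3), S(h_1,k_4), S(h_2,k_4), S(k_3,k_4)) all reduce to 0 modulo the current basis, so we have a Gröbner basis.
Inter-reduce: drop elements whose leading term is divisible by another's, tail-reduce, and make monic.
Reduced Gröbner basis: {x + 48/19y^2 - 82/19y - 1, y^3 - 49/24y^2 - 17/48y}.

Same reduced basis, so the two generating sets span the same ideal.

Yes, the ideals are equal.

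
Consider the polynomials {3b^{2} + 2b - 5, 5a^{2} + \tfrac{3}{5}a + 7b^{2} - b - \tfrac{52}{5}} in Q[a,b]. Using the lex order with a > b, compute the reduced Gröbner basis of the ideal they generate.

f_1 = 3b^{2} + 2b - 5, LT = b^{2}.
f_2 = 5a^{2} + \tfrac{3}{5}a + 7b^{2} - b - \tfrac{52}{5}, LT = a^{2}.

The S-polynomials (S(f_1,f_2)) all reduce to 0 modulo the current basis, so we have a Gröbner basis.

G = {a^{2} + \tfrac{3}{25}a - \tfrac{17}{15}b + \tfrac{19}{75}, b^{2} + \tfrac{2}{3}b - \tfrac{5}{3}}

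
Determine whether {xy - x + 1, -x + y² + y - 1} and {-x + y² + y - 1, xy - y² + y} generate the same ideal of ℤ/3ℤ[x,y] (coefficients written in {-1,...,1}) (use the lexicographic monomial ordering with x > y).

No, the ideals differ.

For a fixed monomial order, each ideal has a unique reduced Gröbner basis; comparing bases decides equality.
Buchberger on the first generating set:
f_1 = xy - x + 1, LT = xy.
f_2 = -x + y² + y - 1, LT = x.

S(f_1,f_2): lcm = xy. S = -x + y³ + y² - y + 1.
  leading term x: subtract (1)·f_2 from -x + y³ + y² - y + 1 → y³ + y - 1
  leading term y³: no divisor's leading term divides it; move y³ to the remainder.
  leading term y: no divisor's leading term divides it; move y to the remainder.
  leading term 1: no divisor's leading term divides it; move -1 to the remainder.
  remainder y³ + y - 1 ≠ 0; add g_3 = y³ + y - 1 to the basis.

The other S-polynomials (S(f_1,g_3), S(f_2,g_3)) all reduce to 0 modulo the current basis, so we have a Gröbner basis.
Inter-reduce: drop elements whose leading term is divisible by another's, tail-reduce, and make monic.
Reduced Gröbner basis: {x - y² - y + 1, y³ + y - 1}.

Buchberger on the second generating set:
h_1 = -x + y² + y - 1, LT = x.
h_2 = xy - y² + y, LT = xy.

S(h_1,h_2): lcm = xy. S = -y³.
  leading term y³: no divisor's leading term divides it; move -y³ to the remainder.
  remainder -y³ ≠ 0; add k_3 = -y³ to the basis.

The other S-polynomials (S(h_1,k_3), S(h_2,k_3)) all reduce to 0 modulo the current basis, so we have a Gröbner basis.
Inter-reduce: drop elements whose leading term is divisible by another's, tail-reduce, and make monic.
Reduced Gröbner basis: {x - y² - y + 1, y³}.

The bases are distinct; the ideals are different.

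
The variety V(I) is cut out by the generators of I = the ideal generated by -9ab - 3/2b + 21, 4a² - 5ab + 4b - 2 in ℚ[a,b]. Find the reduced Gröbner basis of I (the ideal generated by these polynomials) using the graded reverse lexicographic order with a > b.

Buchberger's algorithm terminates because the ascending chain of leading-term ideals stabilizes.

f_1 = -9ab - 3/2b + 21, LT = ab.
f_2 = 4a² - 5ab + 4b - 2, LT = a².

S(f_1,f_2): lcm = a²b. S = 5/4ab² + ⅙ab - b² - 7/3a + ½b.
  reduce S modulo (f_1, f_2):
  remainder -29/24b² - 7/3a + 61/18b + 7/18 ≠ 0; add g_3 = -29/24b² - 7/3a + 61/18b + 7/18 to the basis.

The other S-polynomials (S(f_1,g_3), S(f_2,g_3)) all reduce to 0 modulo the current basis, so we have a Gröbner basis.

G = {a² + 29/24b - 41/12, ab + ⅙b - 7/3, b² + 56/29a - 244/87b - 28/87}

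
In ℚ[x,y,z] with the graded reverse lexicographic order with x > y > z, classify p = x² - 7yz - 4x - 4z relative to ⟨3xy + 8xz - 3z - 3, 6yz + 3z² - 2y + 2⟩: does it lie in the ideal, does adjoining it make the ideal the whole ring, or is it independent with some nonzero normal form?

First compute the reduced Gröbner basis of I by Buchberger's algorithm.
f_1 = 3xy + 8xz - 3z - 3, LT = xy.
f_2 = 6yz + 3z² - 2y + 2, LT = yz.

S(f_1,f_2): lcm = xyz. S = 13/6xz² + ⅓xy - z² - ⅓x - z.
  reduce S modulo (f_1, f_2):
  remainder 13/6xz² - 8/9xz - z² - ⅓x - ⅔z + ⅓ ≠ 0; add h_3 = 13/6xz² - 8/9xz - z² - ⅓x - ⅔z + ⅓ to the basis.

The other S-polynomials (S(f_1,h_3), S(f_2,h_3)) all reduce to 0 modulo the current basis, so we have a Gröbner basis.
Inter-reduce: drop elements whose leading term is divisible by another's, tail-reduce, and make monic.
Reduced Gröbner basis: {xz² - 16/39xz - 6/13z² - 2/13x - 4/13z + 2/13, xy + 8/3xz - z - 1, yz + ½z² - ⅓y + ⅓}.
Label its elements g_1 = xz² - 16/39xz - 6/13z² - 2/13x - 4/13z + 2/13, g_2 = xy + 8/3xz - z - 1, g_3 = yz + ½z² - ⅓y + ⅓.

Reduce p = x² - 7yz - 4x - 4z modulo G:
  leading term x²: no divisor's leading term divides it; move x² to the remainder.
  leading term yz: subtract (-7)·g_3 from -7yz - 4x - 4z → 7/2z² - 4x - 7/3y - 4z + 7/3
  leading term z²: no divisor's leading term divides it; move 7/2z² to the remainder.
  leading term x: no divisor's leading term divides it; move -4x to the remainder.
  leading term y: no divisor's leading term divides it; move -7/3y to the remainder.
  leading term z: no divisor's leading term divides it; move -4z to the remainder.
  leading term 1: no divisor's leading term divides it; move 7/3 to the remainder.
  normal form = x² + 7/2z² - 4x - 7/3y - 4z + 7/3.
The normal form is nonzero, so p ∉ I. Since p minus its normal form lies in I, I + (p) = I + (r) where r = x² + 7/2z² - 4x - 7/3y - 4z + 7/3; decide whether this ideal is the whole ring.
Run Buchberger on G together with r (pairs among the g_i already reduce to 0 since G is a Gröbner basis):
g_1 = xz² - 16/39xz - 6/13z² - 2/13x - 4/13z + 2/13, LT = xz².
g_2 = xy + 8/3xz - z - 1, LT = xy.
g_3 = yz + ½z² - ⅓y + ⅓, LT = yz.
r = x² + 7/2z² - 4x - 7/3y - 4z + 7/3, LT = x².

S(g_1,r): lcm = x²z². S = -7/2z⁴ - 16/39x²z + 46/13xz² + 7/3yz² + 4z³ - 2/13x² - 4/13xz - 7/3z² + 2/13x.
  reduce S modulo (g_1, g_2, g_3, r):
  remainder -7/2z⁴ + 111/26z³ - 84/169xz - 579/338z² + 14/169x - 49/117y + 331/507z - 191/1521 ≠ 0; add m_5 = -7/2z⁴ + 111/26z³ - 84/169xz - 579/338z² + 14/169x - 49/117y + 331/507z - 191/1521 to the basis.

S(g_2,r): lcm = x²y. S = 8/3x²z - 7/2yz² + 4xy + 7/3y² - xz + 4yz - x - 7/3y.
  reduce S modulo (g_1, g_2, g_3, r, m_5):
  remainder -91/12z³ + 7/3y² - xz + 221/36z² - x + 37/54y - 19/18z + 53/54 ≠ 0; add m_6 = -91/12z³ + 7/3y² - xz + 221/36z² - x + 37/54y - 19/18z + 53/54 to the basis.

S(g_3,m_6): lcm = yz³. S = ½z⁴ + 4/13y³ - 12/91xyz + 10/21yz² - 12/91xy + 74/819y² - 38/273yz + ⅓z² + 106/819y.
  reduce S modulo (g_1, g_2, g_3, r, m_5, m_6):
  remainder 4/13y³ + 2180/10647y² + 1334/3549xz + 16/39z² + 20/1183x + 1168/10647y - 968/3549z - 192/1183 ≠ 0; add m_7 = 4/13y³ + 2180/10647y² + 1334/3549xz + 16/39z² + 20/1183x + 1168/10647y - 968/3549z - 192/1183 to the basis.

The other S-polynomials (S(g_1,g_2), S(g_1,g_3), S(g_2,g_3), S(g_3,r), S(g_1,m_5), S(g_2,m_5), S(g_3,m_5), S(r,m_5), S(g_1,m_6), S(g_2,m_6), S(r,m_6), S(m_5,m_6), S(g_1,m_7), S(g_2,m_7), S(g_3,m_7), S(r,m_7), S(m_5,m_7), S(m_6,m_7)) all reduce to 0 modulo the current basis, so we have a Gröbner basis.
Inter-reduce: drop elements whose leading term is divisible by another's, tail-reduce, and make monic.
Reduced Gröbner basis: {y³ + 545/819y² + 667/546xz + 4/3z² + 5/91x + 292/819y - 242/273z - 48/91, xz² - 16/39xz - 6/13z² - 2/13x - 4/13z + 2/13, z³ - 4/13y² + 12/91xz - 17/21z² + 12/91x - 74/819y + 38/273z - 106/819, x² + 7/2z² - 4x - 7/3y - 4z + 7/3, xy + 8/3xz - z - 1, yz + ½z² - ⅓y + ⅓}.
The reduced Gröbner basis of I + (p) is {y³ + 545/819y² + 667/546xz + 4/3z² + 5/91x + 292/819y - 242/273z - 48/91, xz² - 16/39xz - 6/13z² - 2/13x - 4/13z + 2/13, z³ - 4/13y² + 12/91xz - 17/21z² + 12/91x - 74/819y + 38/273z - 106/819, x² + 7/2z² - 4x - 7/3y - 4z + 7/3, xy + 8/3xz - z - 1, yz + ½z² - ⅓y + ⅓} ≠ {1}, a proper ideal, so the enlarged system stays consistent: p is independent of I, with normal form x² + 7/2z² - 4x - 7/3y - 4z + 7/3.

Ideal membership is decidable via reduction modulo a Gröbner basis.

x² - 7yz - 4x - 4z is independent of I; its normal form modulo I is x² + 7/2z² - 4x - 7/3y - 4z + 7/3.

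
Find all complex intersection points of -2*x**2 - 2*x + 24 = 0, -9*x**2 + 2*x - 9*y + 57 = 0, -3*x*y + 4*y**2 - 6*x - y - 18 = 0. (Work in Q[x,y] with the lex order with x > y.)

{(3, -2)}

Compute a lex Gröbner basis by Buchberger's algorithm.
f_1 = -2*x**2 - 2*x + 24, LT = x**2.
f_2 = -9*x**2 + 2*x - 9*y + 57, LT = x**2.
f_3 = -3*x*y - 6*x + 4*y**2 - y - 18, LT = x*y.

S(f_1,f_2): lcm = x**2. S = 11/9*x - y - 17/3.
  leading term x: no divisor's leading term divides it; move 11/9*x to the remainder.
  leading term y: no divisor's leading term divides it; move -y to the remainder.
  leading term 1: no divisor's leading term divides it; move -17/3 to the remainder.
  remainder 11/9*x - y - 17/3 ≠ 0; add h_4 = 11/9*x - y - 17/3 to the basis.

S(f_1,f_3): lcm = x**2*y. S = -2*x**2 + 4/3*x*y**2 + 2/3*x*y - 6*x - 12*y.
  leading term x**2: subtract (1)·f_1 from -2*x**2 + 4/3*x*y**2 + 2/3*x*y - 6*x - 12*y → 4/3*x*y**2 + 2/3*x*y - 4*x - 12*y - 24
  leading term x*y**2: subtract (-4/9*y)·f_3 from 4/3*x*y**2 + 2/3*x*y - 4*x - 12*y - 24 → -2*x*y - 4*x + 16/9*y**3 - 4/9*y**2 - 20*y - 24
  leading term x*y: subtract (2/3)·f_3 from -2*x*y - 4*x + 16/9*y**3 - 4/9*y**2 - 20*y - 24 → 16/9*y**3 - 28/9*y**2 - 58/3*y - 12
  leading term y**3: no divisor's leading term divides it; move 16/9*y**3 to the remainder.
  leading term y**2: no divisor's leading term divides it; move -28/9*y**2 to the remainder.
  leading term y: no divisor's leading term divides it; move -58/3*y to the remainder.
  leading term 1: no divisor's leading term divides it; move -12 to the remainder.
  remainder 16/9*y**3 - 28/9*y**2 - 58/3*y - 12 ≠ 0; add h_5 = 16/9*y**3 - 28/9*y**2 - 58/3*y - 12 to the basis.

S(f_2,f_3): lcm = x**2*y. S = -2*x**2 + 4/3*x*y**2 - 5/9*x*y - 6*x + y**2 - 19/3*y.
  leading term x**2: subtract (1)·f_1 from -2*x**2 + 4/3*x*y**2 - 5/9*x*y - 6*x + y**2 - 19/3*y → 4/3*x*y**2 - 5/9*x*y - 4*x + y**2 - 19/3*y - 24
  leading term x*y**2: subtract (-4/9*y)·f_3 from 4/3*x*y**2 - 5/9*x*y - 4*x + y**2 - 19/3*y - 24 → -29/9*x*y - 4*x + 16/9*y**3 + 5/9*y**2 - 43/3*y - 24
  leading term x*y: subtract (29/27)·f_3 from -29/9*x*y - 4*x + 16/9*y**3 + 5/9*y**2 - 43/3*y - 24 → 22/9*x + 16/9*y**3 - 101/27*y**2 - 358/27*y - 14/3
  leading term x: subtract (2)·h_4 from 22/9*x + 16/9*y**3 - 101/27*y**2 - 358/27*y - 14/3 → 16/9*y**3 - 101/27*y**2 - 304/27*y + 20/3
  leading term y**3: subtract (1)·h_5 from 16/9*y**3 - 101/27*y**2 - 304/27*y + 20/3 → -17/27*y**2 + 218/27*y + 56/3
  leading term y**2: no divisor's leading term divides it; move -17/27*y**2 to the remainder.
  leading term y: no divisor's leading term divides it; move 218/27*y to the remainder.
  leading term 1: no divisor's leading term divides it; move 56/3 to the remainder.
  remainder -17/27*y**2 + 218/27*y + 56/3 ≠ 0; add h_6 = -17/27*y**2 + 218/27*y + 56/3 to the basis.

S(f_1,h_4): lcm = x**2. S = 9/11*x*y + 62/11*x - 12.
  leading term x*y: subtract (-3/11)·f_3 from 9/11*x*y + 62/11*x - 12 → 4*x + 12/11*y**2 - 3/11*y - 186/11
  leading term x: subtract (36/11)·h_4 from 4*x + 12/11*y**2 - 3/11*y - 186/11 → 12/11*y**2 + 3*y + 18/11
  leading term y**2: subtract (-324/187)·h_6 from 12/11*y**2 + 3*y + 18/11 → 3177/187*y + 6354/187
  leading term y: no divisor's leading term divides it; move 3177/187*y to the remainder.
  leading term 1: no divisor's leading term divides it; move 6354/187 to the remainder.
  remainder 3177/187*y + 6354/187 ≠ 0; add h_7 = 3177/187*y + 6354/187 to the basis.

The other S-polynomials (S(f_2,h_4), S(f_3,h_4), S(f_1,h_5), S(f_2,h_5), S(f_3,h_5), S(h_4,h_5), S(f_1,h_6), S(f_2,h_6), S(f_3,h_6), S(h_4,h_6), S(h_5,h_6), S(f_1,h_7), S(f_2,h_7), S(f_3,h_7), S(h_4,h_7), S(h_5,h_7), S(h_6,h_7)) all reduce to 0 modulo the current basis, so we have a Gröbner basis.
Inter-reduce: drop elements whose leading term is divisible by another's, tail-reduce, and make monic.
Reduced Gröbner basis: {x - 3, y + 2}.

The lex basis is triangular: the last element involves only y. Solving y + 2 = 0 gives y ∈ {-2}; substituting each value into the earlier elements determines the remaining variables.
  y = -2: the earlier basis element becomes x - 3 = 0, giving x = 3 — point (3, -2).
Each listed point satisfies every original equation (direct substitution).
This is the nonlinear analogue of row-reducing a linear system.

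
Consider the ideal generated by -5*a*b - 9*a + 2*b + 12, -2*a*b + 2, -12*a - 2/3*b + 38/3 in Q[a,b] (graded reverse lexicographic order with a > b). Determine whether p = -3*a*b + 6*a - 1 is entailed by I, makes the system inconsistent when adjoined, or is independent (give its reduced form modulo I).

First compute the reduced Gröbner basis of I by Buchberger's algorithm.
f_1 = -5*a*b - 9*a + 2*b + 12, LT = a*b.
f_2 = -2*a*b + 2, LT = a*b.
f_3 = -12*a - 2/3*b + 38/3, LT = a.

S(f_1,f_2): lcm = a*b. S = 9/5*a - 2/5*b - 7/5.
  leading term a: subtract (-3/20)·f_3 from 9/5*a - 2/5*b - 7/5 → -1/2*b + 1/2
  leading term b: no divisor's leading term divides it; move -1/2*b to the remainder.
  leading term 1: no divisor's leading term divides it; move 1/2 to the remainder.
  remainder -1/2*b + 1/2 ≠ 0; add h_4 = -1/2*b + 1/2 to the basis.

The other S-polynomials (S(f_1,f_3), S(f_2,f_3), S(f_1,h_4), S(f_2,h_4), S(f_3,h_4)) all reduce to 0 modulo the current basis, so we have a Gröbner basis.
Inter-reduce: drop elements whose leading term is divisible by another's, tail-reduce, and make monic.
Reduced Gröbner basis: {a - 1, b - 1}.
Label its elements g_1 = a - 1, g_2 = b - 1.

Reduce p = -3*a*b + 6*a - 1 modulo G:
  leading term a*b: subtract (-3*b)·g_1 from -3*a*b + 6*a - 1 → 6*a - 3*b - 1
  leading term a: subtract (6)·g_1 from 6*a - 3*b - 1 → -3*b + 5
  leading term b: subtract (-3)·g_2 from -3*b + 5 → 2
  leading term 1: no divisor's leading term divides it; move 2 to the remainder.
  normal form = 2.
The normal form is nonzero, so p ∉ I. Since p minus its normal form lies in I, I + (p) = I + (r) where r = 2; decide whether this ideal is the whole ring.
Here r = 2 is a nonzero constant, hence a unit: 1 ∈ I + (p), the Gröbner basis of I + (p) is {1}, and the enlarged system has no common solution — adjoining p is inconsistent.

Adjoining -3*a*b + 6*a - 1 makes the ideal the whole ring: the system is inconsistent.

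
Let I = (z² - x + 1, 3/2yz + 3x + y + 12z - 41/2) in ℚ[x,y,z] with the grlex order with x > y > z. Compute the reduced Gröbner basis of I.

G = {xy + 2xz + 20/3x - 13/9y - 19z + 10/9, yz + 2x + ⅔y + 8z - 41/3, z² - x + 1}

Buchberger's algorithm terminates because the ascending chain of leading-term ideals stabilizes.

f_1 = z² - x + 1, LT = z².
f_2 = 3/2yz + 3x + y + 12z - 41/2, LT = yz.

S(f_1,f_2): lcm = yz². S = -xy - 2xz - ⅔yz - 8z² + y + 41/3z.
  leading term xy: no divisor's leading term divides it; move -xy to the remainder.
  leading term xz: no divisor's leading term divides it; move -2xz to the remainder.
  leading term yz: subtract (-4/9)·f_2 from -⅔yz - 8z² + y + 41/3z → -8z² + 4/3x + 13/9y + 19z - 82/9
  leading term z²: subtract (-8)·f_1 from -8z² + 4/3x + 13/9y + 19z - 82/9 → -20/3x + 13/9y + 19z - 10/9
  leading term x: no divisor's leading term divides it; move -20/3x to the remainder.
  leading term y: no divisor's leading term divides it; move 13/9y to the remainder.
  leading term z: no divisor's leading term divides it; move 19z to the remainder.
  leading term 1: no divisor's leading term divides it; move -10/9 to the remainder.
  remainder -xy - 2xz - 20/3x + 13/9y + 19z - 10/9 ≠ 0; add g_3 = -xy - 2xz - 20/3x + 13/9y + 19z - 10/9 to the basis.

The other S-polynomials (S(f_1,g_3), S(f_2,g_3)) all reduce to 0 modulo the current basis, so we have a Gröbner basis.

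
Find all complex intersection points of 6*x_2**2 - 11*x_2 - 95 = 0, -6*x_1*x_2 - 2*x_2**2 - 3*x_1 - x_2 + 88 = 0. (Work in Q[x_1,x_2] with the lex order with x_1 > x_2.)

Compute a lex Gröbner basis by Buchberger's algorithm.
f_1 = 6*x_2**2 - 11*x_2 - 95, LT = x_2**2.
f_2 = -6*x_1*x_2 - 3*x_1 - 2*x_2**2 - x_2 + 88, LT = x_1*x_2.

S(f_1,f_2): lcm = x_1*x_2**2. S = -7/3*x_1*x_2 - 95/6*x_1 - 1/3*x_2**3 - 1/6*x_2**2 + 44/3*x_2.
  reduce S modulo (f_1, f_2):
  remainder -44/3*x_1 + 88/9*x_2 - 308/9 ≠ 0; add h_3 = -44/3*x_1 + 88/9*x_2 - 308/9 to the basis.

The other S-polynomials (S(f_1,h_3), S(f_2,h_3)) all reduce to 0 modulo the current basis, so we have a Gröbner basis.
Inter-reduce: drop elements whose leading term is divisible by another's, tail-reduce, and make monic.
Reduced Gröbner basis: {x_1 - 2/3*x_2 + 7/3, x_2**2 - 11/6*x_2 - 95/6}.

A lex Gröbner basis eliminates variables successively. Here x_2**2 - 11/6*x_2 - 95/6 depends only on x_2, with roots {-19/6, 5}; lifting each root through the earlier basis elements recovers the full solutions.
  x_2 = -19/6: the earlier basis element becomes x_1 + 40/9 = 0, giving x_1 = -40/9 — point (-40/9, -19/6).
  x_2 = 5: the earlier basis element becomes x_1 - 1 = 0, giving x_1 = 1 — point (1, 5).

{(-40/9, -19/6), (1, 5)}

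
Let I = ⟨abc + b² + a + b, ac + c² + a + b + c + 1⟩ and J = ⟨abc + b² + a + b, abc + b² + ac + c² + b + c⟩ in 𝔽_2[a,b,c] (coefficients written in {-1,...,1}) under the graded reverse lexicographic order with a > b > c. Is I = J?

For a fixed monomial order, each ideal has a unique reduced Gröbner basis; comparing bases decides equality.
Buchberger on the first generating set:
f_1 = abc + b² + a + b, LT = abc.
f_2 = ac + c² + a + b + c + 1, LT = ac.

S(f_1,f_2): lcm = abc. S = bc² + ab + bc + a.
  leading term bc²: no divisor's leading term divides it; move bc² to the remainder.
  leading term ab: no divisor's leading term divides it; move ab to the remainder.
  leading term bc: no divisor's leading term divides it; move bc to the remainder.
  leading term a: no divisor's leading term divides it; move a to the remainder.
  remainder bc² + ab + bc + a ≠ 0; add g_3 = bc² + ab + bc + a to the basis.

S(f_1,g_3): lcm = abc². S = a²b + abc + b²c + a² + ac + bc.
  leading term a²b: no divisor's leading term divides it; move a²b to the remainder.
  leading term abc: subtract (1)·f_1 from abc + b²c + a² + ac + bc → b²c + a² + b² + ac + bc + a + b
  leading term b²c: no divisor's leading term divides it; move b²c to the remainder.
  leading term a²: no divisor's leading term divides it; move a² to the remainder.
  leading term b²: no divisor's leading term divides it; move b² to the remainder.
  leading term ac: subtract (1)·f_2 from ac + bc + a + b → bc + c² + c + 1
  leading term bc: no divisor's leading term divides it; move bc to the remainder.
  leading term c²: no divisor's leading term divides it; move c² to the remainder.
  leading term c: no divisor's leading term divides it; move c to the remainder.
  leading term 1: no divisor's leading term divides it; move 1 to the remainder.
  remainder a²b + b²c + a² + b² + bc + c² + c + 1 ≠ 0; add g_4 = a²b + b²c + a² + b² + bc + c² + c + 1 to the basis.

The other S-polynomials (S(f_2,g_3), S(f_1,g_4), S(f_2,g_4), S(g_3,g_4)) all reduce to 0 modulo the current basis, so we have a Gröbner basis.
Inter-reduce: drop elements whose leading term is divisible by another's, tail-reduce, and make monic.
Reduced Gröbner basis: {a²b + b²c + a² + b² + bc + c² + c + 1, bc² + ab + bc + a, ac + c² + a + b + c + 1}.

Buchberger on the second generating set:
h_1 = abc + b² + a + b, LT = abc.
h_2 = abc + b² + ac + c² + b + c, LT = abc.

S(h_1,h_2): lcm = abc. S = ac + c² + a + c.
  leading term ac: no divisor's leading term divides it; move ac to the remainder.
  leading term c²: no divisor's leading term divides it; move c² to the remainder.
  leading term a: no divisor's leading term divides it; move a to the remainder.
  leading term c: no divisor's leading term divides it; move c to the remainder.
  remainder ac + c² + a + c ≠ 0; add k_3 = ac + c² + a + c to the basis.

S(h_1,k_3): lcm = abc. S = bc² + ab + b² + bc + a + b.
  leading term bc²: no divisor's leading term divides it; move bc² to the remainder.
  leading term ab: no divisor's leading term divides it; move ab to the remainder.
  leading term b²: no divisor's leading term divides it; move b² to the remainder.
  leading term bc: no divisor's leading term divides it; move bc to the remainder.
  leading term a: no divisor's leading term divides it; move a to the remainder.
  leading term b: no divisor's leading term divides it; move b to the remainder.
  remainder bc² + ab + b² + bc + a + b ≠ 0; add k_4 = bc² + ab + b² + bc + a + b to the basis.

S(h_1,k_4): lcm = abc². S = a²b + ab² + abc + b²c + a² + ab + ac + bc.
  leading term a²b: no divisor's leading term divides it; move a²b to the remainder.
  leading term ab²: no divisor's leading term divides it; move ab² to the remainder.
  leading term abc: subtract (1)·h_1 from abc + b²c + a² + ab + ac + bc → b²c + a² + ab + b² + ac + bc + a + b
  leading term b²c: no divisor's leading term divides it; move b²c to the remainder.
  leading term a²: no divisor's leading term divides it; move a² to the remainder.
  leading term ab: no divisor's leading term divides it; move ab to the remainder.
  leading term b²: no divisor's leading term divides it; move b² to the remainder.
  leading term ac: subtract (1)·k_3 from ac + bc + a + b → bc + c² + b + c
  leading term bc: no divisor's leading term divides it; move bc to the remainder.
  leading term c²: no divisor's leading term divides it; move c² to the remainder.
  leading term b: no divisor's leading term divides it; move b to the remainder.
  leading term c: no divisor's leading term divides it; move c to the remainder.
  remainder a²b + ab² + b²c + a² + ab + b² + bc + c² + b + c ≠ 0; add k_5 = a²b + ab² + b²c + a² + ab + b² + bc + c² + b + c to the basis.

The other S-polynomials (S(h_2,k_3), S(h_2,k_4), S(k_3,k_4), S(h_1,k_5), S(h_2,k_5), S(k_3,k_5), S(k_4,k_5)) all reduce to 0 modulo the current basis, so we have a Gröbner basis.
Inter-reduce: drop elements whose leading term is divisible by another's, tail-reduce, and make monic.
Reduced Gröbner basis: {a²b + ab² + b²c + a² + ab + b² + bc + c² + b + c, bc² + ab + b² + bc + a + b, ac + c² + a + c}.

Since the reduced bases disagree, the two ideals are not the same.

No, the ideals differ.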